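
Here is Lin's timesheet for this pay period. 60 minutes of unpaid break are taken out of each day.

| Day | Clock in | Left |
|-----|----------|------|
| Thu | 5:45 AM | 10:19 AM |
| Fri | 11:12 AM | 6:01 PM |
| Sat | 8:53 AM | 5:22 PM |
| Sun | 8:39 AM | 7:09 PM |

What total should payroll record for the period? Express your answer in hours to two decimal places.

Thu: 5:45 AM–10:19 AM = 4 h 34 min; less 60 min break → 3 h 34 min
Fri: 11:12 AM–6:01 PM = 6 h 49 min; less 60 min break → 5 h 49 min
Sat: 8:53 AM–5:22 PM = 8 h 29 min; less 60 min break → 7 h 29 min
Sun: 8:39 AM–7:09 PM = 10 h 30 min; less 60 min break → 9 h 30 min
Total: 3 h 34 min + 5 h 49 min + 7 h 29 min + 9 h 30 min = 26 h 22 min.

26.37 hours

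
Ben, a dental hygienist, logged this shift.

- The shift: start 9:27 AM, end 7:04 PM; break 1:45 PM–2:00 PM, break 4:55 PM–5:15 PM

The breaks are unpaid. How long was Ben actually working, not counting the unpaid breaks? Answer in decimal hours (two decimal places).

The shift: 9:27 AM–7:04 PM = 9 h 37 min; less 35 min break → 9 h 2 min

9.03 hours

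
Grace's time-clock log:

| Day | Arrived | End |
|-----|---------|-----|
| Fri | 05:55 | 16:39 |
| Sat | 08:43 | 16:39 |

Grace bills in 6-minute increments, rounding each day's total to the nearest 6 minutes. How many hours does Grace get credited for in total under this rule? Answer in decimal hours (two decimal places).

18.60 hours

Fri: 05:55–16:39 = 10 h 44 min → rounds to 10 h 42 min
Sat: 08:43–16:39 = 7 h 56 min → rounds to 7 h 54 min
Total credited: 18 h 36 min.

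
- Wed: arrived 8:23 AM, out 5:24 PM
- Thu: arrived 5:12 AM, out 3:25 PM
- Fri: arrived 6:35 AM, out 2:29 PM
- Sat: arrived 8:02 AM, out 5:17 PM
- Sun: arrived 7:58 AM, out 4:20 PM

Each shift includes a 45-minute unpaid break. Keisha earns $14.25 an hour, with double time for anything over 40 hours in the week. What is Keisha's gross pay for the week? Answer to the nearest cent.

Wed: 8:23 AM–5:24 PM = 9 h 1 min; less 45 min break → 8 h 16 min
Thu: 5:12 AM–3:25 PM = 10 h 13 min; less 45 min break → 9 h 28 min
Fri: 6:35 AM–2:29 PM = 7 h 54 min; less 45 min break → 7 h 9 min
Sat: 8:02 AM–5:17 PM = 9 h 15 min; less 45 min break → 8 h 30 min
Sun: 7:58 AM–4:20 PM = 8 h 22 min; less 45 min break → 7 h 37 min
Total worked: 41 h 0 min = 2460 min.
Regular 40 h 0 min = 2400 min at $14.25/h; overtime 1 h 0 min = 60 min at $28.50/h.
Pay = (2400 × $14.25 + 60 × $28.50) ÷ 60 = $598.50.

$598.50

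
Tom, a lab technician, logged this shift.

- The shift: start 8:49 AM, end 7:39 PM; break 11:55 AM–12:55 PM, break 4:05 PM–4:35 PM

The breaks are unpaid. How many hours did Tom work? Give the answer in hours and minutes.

9 h 20 min

The shift: 8:49 AM–7:39 PM = 10 h 50 min; less 90 min break → 9 h 20 min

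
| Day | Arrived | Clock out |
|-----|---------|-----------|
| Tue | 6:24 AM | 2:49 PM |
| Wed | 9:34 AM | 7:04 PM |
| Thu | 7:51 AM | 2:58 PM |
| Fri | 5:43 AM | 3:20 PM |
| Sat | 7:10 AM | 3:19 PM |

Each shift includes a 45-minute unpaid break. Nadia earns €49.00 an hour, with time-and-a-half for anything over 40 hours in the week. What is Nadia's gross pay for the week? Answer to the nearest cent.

Tue: 6:24 AM–2:49 PM = 8 h 25 min; less 45 min break → 7 h 40 min
Wed: 9:34 AM–7:04 PM = 9 h 30 min; less 45 min break → 8 h 45 min
Thu: 7:51 AM–2:58 PM = 7 h 7 min; less 45 min break → 6 h 22 min
Fri: 5:43 AM–3:20 PM = 9 h 37 min; less 45 min break → 8 h 52 min
Sat: 7:10 AM–3:19 PM = 8 h 9 min; less 45 min break → 7 h 24 min
Total worked: 39 h 3 min = 2343 min.
Regular 39 h 3 min = 2343 min at €49.00/h; overtime 0 h 0 min = 0 min at €73.50/h.
Pay = (2343 × €49.00 + 0 × €73.50) ÷ 60 = €1913.45.

€1913.45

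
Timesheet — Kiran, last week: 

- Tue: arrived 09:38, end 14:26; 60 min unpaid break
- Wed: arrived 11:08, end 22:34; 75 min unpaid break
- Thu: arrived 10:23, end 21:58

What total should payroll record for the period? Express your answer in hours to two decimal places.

Tue: 09:38–14:26 = 4 h 48 min; less 60 min break → 3 h 48 min
Wed: 11:08–22:34 = 11 h 26 min; less 75 min break → 10 h 11 min
Thu: 10:23–21:58 = 11 h 35 min
Total: 3 h 48 min + 10 h 11 min + 11 h 35 min = 25 h 34 min.

25.57 hours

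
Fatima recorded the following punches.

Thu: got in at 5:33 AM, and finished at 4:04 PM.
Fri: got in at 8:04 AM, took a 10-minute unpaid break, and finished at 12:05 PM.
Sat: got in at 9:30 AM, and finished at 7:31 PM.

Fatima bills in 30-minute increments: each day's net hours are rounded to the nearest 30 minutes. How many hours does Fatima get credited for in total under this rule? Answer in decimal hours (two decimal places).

Thu: 5:33 AM–4:04 PM = 10 h 31 min → rounds to 10 h 30 min
Fri: 8:04 AM–12:05 PM = 4 h 1 min − 10 min = 3 h 51 min → rounds to 4 h 0 min
Sat: 9:30 AM–7:31 PM = 10 h 1 min → rounds to 10 h 0 min
Total credited: 24 h 30 min.

24.50 hours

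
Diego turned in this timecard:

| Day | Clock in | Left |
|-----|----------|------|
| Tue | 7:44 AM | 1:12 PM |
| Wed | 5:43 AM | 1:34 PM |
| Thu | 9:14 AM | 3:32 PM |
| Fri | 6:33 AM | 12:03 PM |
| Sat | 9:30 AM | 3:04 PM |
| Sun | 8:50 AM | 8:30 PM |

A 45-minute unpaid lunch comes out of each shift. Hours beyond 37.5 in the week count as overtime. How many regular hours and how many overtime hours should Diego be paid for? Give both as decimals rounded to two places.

Regular 37.50 hours, overtime 0.35 hours

Tue: 7:44 AM–1:12 PM = 5 h 28 min; less 45 min break → 4 h 43 min
Wed: 5:43 AM–1:34 PM = 7 h 51 min; less 45 min break → 7 h 6 min
Thu: 9:14 AM–3:32 PM = 6 h 18 min; less 45 min break → 5 h 33 min
Fri: 6:33 AM–12:03 PM = 5 h 30 min; less 45 min break → 4 h 45 min
Sat: 9:30 AM–3:04 PM = 5 h 34 min; less 45 min break → 4 h 49 min
Sun: 8:50 AM–8:30 PM = 11 h 40 min; less 45 min break → 10 h 55 min
Total worked: 37 h 51 min = 37.85 h.
Threshold 37.5 h → overtime 0 h 21 min, regular 37 h 30 min.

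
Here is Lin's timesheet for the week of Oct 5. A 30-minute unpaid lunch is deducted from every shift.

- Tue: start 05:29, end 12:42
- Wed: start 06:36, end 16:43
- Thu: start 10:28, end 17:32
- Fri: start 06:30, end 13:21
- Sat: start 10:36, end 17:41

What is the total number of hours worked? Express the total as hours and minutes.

35 h 50 min

Tue: 05:29–12:42 = 7 h 13 min; less 30 min break → 6 h 43 min
Wed: 06:36–16:43 = 10 h 7 min; less 30 min break → 9 h 37 min
Thu: 10:28–17:32 = 7 h 4 min; less 30 min break → 6 h 34 min
Fri: 06:30–13:21 = 6 h 51 min; less 30 min break → 6 h 21 min
Sat: 10:36–17:41 = 7 h 5 min; less 30 min break → 6 h 35 min
Total: 6 h 43 min + 9 h 37 min + 6 h 34 min + 6 h 21 min + 6 h 35 min = 35 h 50 min.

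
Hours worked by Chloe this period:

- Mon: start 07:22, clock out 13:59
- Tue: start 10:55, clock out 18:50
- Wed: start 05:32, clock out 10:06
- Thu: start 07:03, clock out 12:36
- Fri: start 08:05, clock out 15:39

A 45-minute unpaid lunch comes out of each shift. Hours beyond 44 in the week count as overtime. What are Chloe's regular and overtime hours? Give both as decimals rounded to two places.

Regular 28.47 hours, overtime 0.00 hours

Mon: 07:22–13:59 = 6 h 37 min; less 45 min break → 5 h 52 min
Tue: 10:55–18:50 = 7 h 55 min; less 45 min break → 7 h 10 min
Wed: 05:32–10:06 = 4 h 34 min; less 45 min break → 3 h 49 min
Thu: 07:03–12:36 = 5 h 33 min; less 45 min break → 4 h 48 min
Fri: 08:05–15:39 = 7 h 34 min; less 45 min break → 6 h 49 min
Total worked: 28 h 28 min = 28.47 h.
Threshold 44 h → overtime 0 h 0 min, regular 28 h 28 min.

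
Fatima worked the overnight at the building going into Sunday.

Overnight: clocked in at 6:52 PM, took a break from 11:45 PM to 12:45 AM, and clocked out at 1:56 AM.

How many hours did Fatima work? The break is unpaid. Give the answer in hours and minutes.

6 h 4 min

Overnight: 6:52 PM → midnight = 5 h 8 min; midnight → 1:56 AM = 1 h 56 min; span 7 h 4 min; less 60 min break → 6 h 4 min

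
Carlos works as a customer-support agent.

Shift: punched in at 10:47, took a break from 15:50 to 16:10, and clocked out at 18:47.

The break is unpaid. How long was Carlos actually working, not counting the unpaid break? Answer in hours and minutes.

7 h 40 min

Shift: 10:47–18:47 = 8 h 0 min; less 20 min break → 7 h 40 min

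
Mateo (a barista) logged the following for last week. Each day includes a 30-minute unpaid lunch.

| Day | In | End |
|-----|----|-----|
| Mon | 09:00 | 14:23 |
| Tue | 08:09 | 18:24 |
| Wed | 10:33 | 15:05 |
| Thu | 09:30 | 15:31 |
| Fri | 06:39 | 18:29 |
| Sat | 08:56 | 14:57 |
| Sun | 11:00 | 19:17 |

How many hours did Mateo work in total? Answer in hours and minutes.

Mon: 09:00–14:23 = 5 h 23 min; less 30 min break → 4 h 53 min
Tue: 08:09–18:24 = 10 h 15 min; less 30 min break → 9 h 45 min
Wed: 10:33–15:05 = 4 h 32 min; less 30 min break → 4 h 2 min
Thu: 09:30–15:31 = 6 h 1 min; less 30 min break → 5 h 31 min
Fri: 06:39–18:29 = 11 h 50 min; less 30 min break → 11 h 20 min
Sat: 08:56–14:57 = 6 h 1 min; less 30 min break → 5 h 31 min
Sun: 11:00–19:17 = 8 h 17 min; less 30 min break → 7 h 47 min
Total: 4 h 53 min + 9 h 45 min + 4 h 2 min + 5 h 31 min + 11 h 20 min + 5 h 31 min + 7 h 47 min = 48 h 49 min.

48 h 49 min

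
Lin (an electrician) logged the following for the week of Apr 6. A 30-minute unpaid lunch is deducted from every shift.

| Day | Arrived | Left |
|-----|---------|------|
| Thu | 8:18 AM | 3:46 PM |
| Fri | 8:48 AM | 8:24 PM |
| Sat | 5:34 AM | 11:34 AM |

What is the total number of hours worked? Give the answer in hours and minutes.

Thu: 8:18 AM–3:46 PM = 7 h 28 min; less 30 min break → 6 h 58 min
Fri: 8:48 AM–8:24 PM = 11 h 36 min; less 30 min break → 11 h 6 min
Sat: 5:34 AM–11:34 AM = 6 h 0 min; less 30 min break → 5 h 30 min
Total: 6 h 58 min + 11 h 6 min + 5 h 30 min = 23 h 34 min.

23 h 34 min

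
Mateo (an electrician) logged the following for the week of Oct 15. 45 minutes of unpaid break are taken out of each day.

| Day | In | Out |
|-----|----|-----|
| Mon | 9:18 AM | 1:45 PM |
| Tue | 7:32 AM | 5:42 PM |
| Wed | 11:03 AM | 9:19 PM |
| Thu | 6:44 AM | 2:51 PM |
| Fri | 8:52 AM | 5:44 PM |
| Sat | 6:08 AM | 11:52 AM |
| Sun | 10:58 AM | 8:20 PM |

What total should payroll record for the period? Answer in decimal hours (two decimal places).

Mon: 9:18 AM–1:45 PM = 4 h 27 min; less 45 min break → 3 h 42 min
Tue: 7:32 AM–5:42 PM = 10 h 10 min; less 45 min break → 9 h 25 min
Wed: 11:03 AM–9:19 PM = 10 h 16 min; less 45 min break → 9 h 31 min
Thu: 6:44 AM–2:51 PM = 8 h 7 min; less 45 min break → 7 h 22 min
Fri: 8:52 AM–5:44 PM = 8 h 52 min; less 45 min break → 8 h 7 min
Sat: 6:08 AM–11:52 AM = 5 h 44 min; less 45 min break → 4 h 59 min
Sun: 10:58 AM–8:20 PM = 9 h 22 min; less 45 min break → 8 h 37 min
Total: 3 h 42 min + 9 h 25 min + 9 h 31 min + 7 h 22 min + 8 h 7 min + 4 h 59 min + 8 h 37 min = 51 h 43 min.

51.72 hours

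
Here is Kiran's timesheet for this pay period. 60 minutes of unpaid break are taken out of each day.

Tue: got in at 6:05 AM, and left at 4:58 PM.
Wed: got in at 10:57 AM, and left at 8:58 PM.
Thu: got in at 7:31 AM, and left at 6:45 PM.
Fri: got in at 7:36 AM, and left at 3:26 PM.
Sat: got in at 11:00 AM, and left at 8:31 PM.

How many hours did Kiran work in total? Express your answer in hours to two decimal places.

44.48 hours

Tue: 6:05 AM–4:58 PM = 10 h 53 min; less 60 min break → 9 h 53 min
Wed: 10:57 AM–8:58 PM = 10 h 1 min; less 60 min break → 9 h 1 min
Thu: 7:31 AM–6:45 PM = 11 h 14 min; less 60 min break → 10 h 14 min
Fri: 7:36 AM–3:26 PM = 7 h 50 min; less 60 min break → 6 h 50 min
Sat: 11:00 AM–8:31 PM = 9 h 31 min; less 60 min break → 8 h 31 min
Total: 9 h 53 min + 9 h 1 min + 10 h 14 min + 6 h 50 min + 8 h 31 min = 44 h 29 min.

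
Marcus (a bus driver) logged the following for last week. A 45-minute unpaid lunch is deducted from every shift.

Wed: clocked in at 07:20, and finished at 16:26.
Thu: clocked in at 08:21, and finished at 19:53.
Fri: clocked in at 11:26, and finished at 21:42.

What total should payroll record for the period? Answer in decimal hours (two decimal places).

28.65 hours

Wed: 07:20–16:26 = 9 h 6 min; less 45 min break → 8 h 21 min
Thu: 08:21–19:53 = 11 h 32 min; less 45 min break → 10 h 47 min
Fri: 11:26–21:42 = 10 h 16 min; less 45 min break → 9 h 31 min
Total: 8 h 21 min + 10 h 47 min + 9 h 31 min = 28 h 39 min.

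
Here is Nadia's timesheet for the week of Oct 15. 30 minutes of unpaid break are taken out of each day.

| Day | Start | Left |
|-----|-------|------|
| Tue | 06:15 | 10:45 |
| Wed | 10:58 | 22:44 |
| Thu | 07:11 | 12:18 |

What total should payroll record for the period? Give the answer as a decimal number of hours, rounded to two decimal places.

Tue: 06:15–10:45 = 4 h 30 min; less 30 min break → 4 h 0 min
Wed: 10:58–22:44 = 11 h 46 min; less 30 min break → 11 h 16 min
Thu: 07:11–12:18 = 5 h 7 min; less 30 min break → 4 h 37 min
Total: 4 h 0 min + 11 h 16 min + 4 h 37 min = 19 h 53 min.

19.88 hours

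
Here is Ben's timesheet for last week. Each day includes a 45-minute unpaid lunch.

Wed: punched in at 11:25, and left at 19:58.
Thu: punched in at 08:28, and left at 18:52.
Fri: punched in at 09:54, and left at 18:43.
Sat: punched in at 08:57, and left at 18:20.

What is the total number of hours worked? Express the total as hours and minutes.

34 h 9 min

Wed: 11:25–19:58 = 8 h 33 min; less 45 min break → 7 h 48 min
Thu: 08:28–18:52 = 10 h 24 min; less 45 min break → 9 h 39 min
Fri: 09:54–18:43 = 8 h 49 min; less 45 min break → 8 h 4 min
Sat: 08:57–18:20 = 9 h 23 min; less 45 min break → 8 h 38 min
Total: 7 h 48 min + 9 h 39 min + 8 h 4 min + 8 h 38 min = 34 h 9 min.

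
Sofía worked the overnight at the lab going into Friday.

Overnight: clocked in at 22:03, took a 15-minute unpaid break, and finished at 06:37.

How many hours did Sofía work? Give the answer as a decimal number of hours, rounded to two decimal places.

Overnight: 22:03 → midnight = 1 h 57 min; midnight → 06:37 = 6 h 37 min; span 8 h 34 min; less 15 min break → 8 h 19 min

8.32 hours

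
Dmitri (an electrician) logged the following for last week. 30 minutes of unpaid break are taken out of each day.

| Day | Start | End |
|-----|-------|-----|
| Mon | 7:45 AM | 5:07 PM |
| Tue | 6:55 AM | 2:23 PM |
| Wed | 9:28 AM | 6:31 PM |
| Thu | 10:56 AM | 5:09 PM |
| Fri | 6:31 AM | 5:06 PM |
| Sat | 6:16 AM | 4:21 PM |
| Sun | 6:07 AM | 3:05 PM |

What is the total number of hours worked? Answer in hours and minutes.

Mon: 7:45 AM–5:07 PM = 9 h 22 min; less 30 min break → 8 h 52 min
Tue: 6:55 AM–2:23 PM = 7 h 28 min; less 30 min break → 6 h 58 min
Wed: 9:28 AM–6:31 PM = 9 h 3 min; less 30 min break → 8 h 33 min
Thu: 10:56 AM–5:09 PM = 6 h 13 min; less 30 min break → 5 h 43 min
Fri: 6:31 AM–5:06 PM = 10 h 35 min; less 30 min break → 10 h 5 min
Sat: 6:16 AM–4:21 PM = 10 h 5 min; less 30 min break → 9 h 35 min
Sun: 6:07 AM–3:05 PM = 8 h 58 min; less 30 min break → 8 h 28 min
Total: 8 h 52 min + 6 h 58 min + 8 h 33 min + 5 h 43 min + 10 h 5 min + 9 h 35 min + 8 h 28 min = 58 h 14 min.

58 h 14 min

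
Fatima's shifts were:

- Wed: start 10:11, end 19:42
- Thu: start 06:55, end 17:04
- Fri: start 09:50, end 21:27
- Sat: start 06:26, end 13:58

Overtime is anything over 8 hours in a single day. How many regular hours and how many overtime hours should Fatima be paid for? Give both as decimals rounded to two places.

Regular 31.53 hours, overtime 7.28 hours

Wed: 10:11–19:42 = 9 h 31 min
Thu: 06:55–17:04 = 10 h 9 min
Fri: 09:50–21:27 = 11 h 37 min
Sat: 06:26–13:58 = 7 h 32 min
Wed reg 8 h 0 min / OT 1 h 31 min; Thu reg 8 h 0 min / OT 2 h 9 min; Fri reg 8 h 0 min / OT 3 h 37 min; Sat reg 7 h 32 min / OT 0 h 0 min.
Totals: regular 31 h 32 min, overtime 7 h 17 min.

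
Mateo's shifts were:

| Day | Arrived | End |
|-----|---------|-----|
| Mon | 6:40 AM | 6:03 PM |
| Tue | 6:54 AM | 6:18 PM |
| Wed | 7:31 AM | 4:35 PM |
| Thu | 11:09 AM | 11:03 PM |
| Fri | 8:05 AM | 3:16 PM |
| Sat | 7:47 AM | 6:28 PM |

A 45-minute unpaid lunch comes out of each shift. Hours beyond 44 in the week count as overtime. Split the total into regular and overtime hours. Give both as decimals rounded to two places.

Mon: 6:40 AM–6:03 PM = 11 h 23 min; less 45 min break → 10 h 38 min
Tue: 6:54 AM–6:18 PM = 11 h 24 min; less 45 min break → 10 h 39 min
Wed: 7:31 AM–4:35 PM = 9 h 4 min; less 45 min break → 8 h 19 min
Thu: 11:09 AM–11:03 PM = 11 h 54 min; less 45 min break → 11 h 9 min
Fri: 8:05 AM–3:16 PM = 7 h 11 min; less 45 min break → 6 h 26 min
Sat: 7:47 AM–6:28 PM = 10 h 41 min; less 45 min break → 9 h 56 min
Total worked: 57 h 7 min = 57.12 h.
Threshold 44 h → overtime 13 h 7 min, regular 44 h 0 min.

Regular 44.00 hours, overtime 13.12 hours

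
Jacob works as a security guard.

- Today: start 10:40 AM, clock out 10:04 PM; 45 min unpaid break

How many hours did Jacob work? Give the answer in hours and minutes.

10 h 39 min

Today: 10:40 AM–10:04 PM = 11 h 24 min; less 45 min break → 10 h 39 min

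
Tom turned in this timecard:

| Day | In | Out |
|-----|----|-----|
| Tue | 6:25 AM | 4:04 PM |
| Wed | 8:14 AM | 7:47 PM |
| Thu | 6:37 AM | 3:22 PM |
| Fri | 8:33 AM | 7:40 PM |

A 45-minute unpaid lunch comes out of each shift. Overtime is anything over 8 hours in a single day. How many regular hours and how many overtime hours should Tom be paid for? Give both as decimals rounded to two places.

Regular 32.00 hours, overtime 6.07 hours

Tue: 6:25 AM–4:04 PM = 9 h 39 min; less 45 min break → 8 h 54 min
Wed: 8:14 AM–7:47 PM = 11 h 33 min; less 45 min break → 10 h 48 min
Thu: 6:37 AM–3:22 PM = 8 h 45 min; less 45 min break → 8 h 0 min
Fri: 8:33 AM–7:40 PM = 11 h 7 min; less 45 min break → 10 h 22 min
Tue reg 8 h 0 min / OT 0 h 54 min; Wed reg 8 h 0 min / OT 2 h 48 min; Thu reg 8 h 0 min / OT 0 h 0 min; Fri reg 8 h 0 min / OT 2 h 22 min.
Totals: regular 32 h 0 min, overtime 6 h 4 min.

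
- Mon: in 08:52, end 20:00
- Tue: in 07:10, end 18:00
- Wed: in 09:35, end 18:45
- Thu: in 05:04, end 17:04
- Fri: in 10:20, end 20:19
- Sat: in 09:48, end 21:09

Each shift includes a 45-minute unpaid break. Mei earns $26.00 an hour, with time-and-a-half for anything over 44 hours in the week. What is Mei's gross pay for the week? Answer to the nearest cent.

Mon: 08:52–20:00 = 11 h 8 min; less 45 min break → 10 h 23 min
Tue: 07:10–18:00 = 10 h 50 min; less 45 min break → 10 h 5 min
Wed: 09:35–18:45 = 9 h 10 min; less 45 min break → 8 h 25 min
Thu: 05:04–17:04 = 12 h 0 min; less 45 min break → 11 h 15 min
Fri: 10:20–20:19 = 9 h 59 min; less 45 min break → 9 h 14 min
Sat: 09:48–21:09 = 11 h 21 min; less 45 min break → 10 h 36 min
Total worked: 59 h 58 min = 3598 min.
Regular 44 h 0 min = 2640 min at $26.00/h; overtime 15 h 58 min = 958 min at $39.00/h.
Pay = (2640 × $26.00 + 958 × $39.00) ÷ 60 = $1766.70.

$1766.70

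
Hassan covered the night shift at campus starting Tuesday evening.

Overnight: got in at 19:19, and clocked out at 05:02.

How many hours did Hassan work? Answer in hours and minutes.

Overnight: 19:19 → midnight = 4 h 41 min; midnight → 05:02 = 5 h 2 min; span 9 h 43 min

9 h 43 min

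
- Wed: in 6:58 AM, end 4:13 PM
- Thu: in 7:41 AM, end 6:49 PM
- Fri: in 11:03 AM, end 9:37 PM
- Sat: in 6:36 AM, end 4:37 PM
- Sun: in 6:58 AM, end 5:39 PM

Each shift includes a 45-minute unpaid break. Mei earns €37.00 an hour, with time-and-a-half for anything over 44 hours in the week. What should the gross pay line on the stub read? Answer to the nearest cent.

€1844.45

Wed: 6:58 AM–4:13 PM = 9 h 15 min; less 45 min break → 8 h 30 min
Thu: 7:41 AM–6:49 PM = 11 h 8 min; less 45 min break → 10 h 23 min
Fri: 11:03 AM–9:37 PM = 10 h 34 min; less 45 min break → 9 h 49 min
Sat: 6:36 AM–4:37 PM = 10 h 1 min; less 45 min break → 9 h 16 min
Sun: 6:58 AM–5:39 PM = 10 h 41 min; less 45 min break → 9 h 56 min
Total worked: 47 h 54 min = 2874 min.
Regular 44 h 0 min = 2640 min at €37.00/h; overtime 3 h 54 min = 234 min at €55.50/h.
Pay = (2640 × €37.00 + 234 × €55.50) ÷ 60 = €1844.45.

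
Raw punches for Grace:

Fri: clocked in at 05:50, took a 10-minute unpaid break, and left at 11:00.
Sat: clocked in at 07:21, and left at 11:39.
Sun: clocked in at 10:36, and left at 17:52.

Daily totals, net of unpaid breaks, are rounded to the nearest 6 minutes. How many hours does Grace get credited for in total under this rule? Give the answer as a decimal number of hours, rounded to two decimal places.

Fri: 05:50–11:00 = 5 h 10 min − 10 min = 5 h 0 min → rounds to 5 h 0 min
Sat: 07:21–11:39 = 4 h 18 min → rounds to 4 h 18 min
Sun: 10:36–17:52 = 7 h 16 min → rounds to 7 h 18 min
Total credited: 16 h 36 min.

16.60 hours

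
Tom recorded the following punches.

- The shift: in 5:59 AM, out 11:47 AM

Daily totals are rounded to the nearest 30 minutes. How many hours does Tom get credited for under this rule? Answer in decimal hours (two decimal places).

6.00 hours

The shift: 5:59 AM–11:47 AM = 5 h 48 min → rounds to 6 h 0 min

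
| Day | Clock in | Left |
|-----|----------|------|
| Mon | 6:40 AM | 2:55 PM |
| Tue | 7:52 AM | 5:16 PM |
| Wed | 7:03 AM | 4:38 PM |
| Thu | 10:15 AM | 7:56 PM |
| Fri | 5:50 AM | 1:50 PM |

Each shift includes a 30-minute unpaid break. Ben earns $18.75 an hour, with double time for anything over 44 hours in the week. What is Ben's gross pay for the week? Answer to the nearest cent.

$795.31

Mon: 6:40 AM–2:55 PM = 8 h 15 min; less 30 min break → 7 h 45 min
Tue: 7:52 AM–5:16 PM = 9 h 24 min; less 30 min break → 8 h 54 min
Wed: 7:03 AM–4:38 PM = 9 h 35 min; less 30 min break → 9 h 5 min
Thu: 10:15 AM–7:56 PM = 9 h 41 min; less 30 min break → 9 h 11 min
Fri: 5:50 AM–1:50 PM = 8 h 0 min; less 30 min break → 7 h 30 min
Total worked: 42 h 25 min = 2545 min.
Regular 42 h 25 min = 2545 min at $18.75/h; overtime 0 h 0 min = 0 min at $37.50/h.
Pay = (2545 × $18.75 + 0 × $37.50) ÷ 60 = $795.31.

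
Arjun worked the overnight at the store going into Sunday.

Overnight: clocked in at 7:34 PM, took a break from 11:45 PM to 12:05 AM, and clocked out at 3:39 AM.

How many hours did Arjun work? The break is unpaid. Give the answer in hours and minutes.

Overnight: 7:34 PM → midnight = 4 h 26 min; midnight → 3:39 AM = 3 h 39 min; span 8 h 5 min; less 20 min break → 7 h 45 min

7 h 45 min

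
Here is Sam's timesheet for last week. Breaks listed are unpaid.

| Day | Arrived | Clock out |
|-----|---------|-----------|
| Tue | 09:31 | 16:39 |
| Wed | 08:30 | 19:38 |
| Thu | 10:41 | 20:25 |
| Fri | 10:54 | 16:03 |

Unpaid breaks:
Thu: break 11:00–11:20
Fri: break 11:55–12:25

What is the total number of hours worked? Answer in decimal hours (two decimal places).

Tue: 09:31–16:39 = 7 h 8 min
Wed: 08:30–19:38 = 11 h 8 min
Thu: 10:41–20:25 = 9 h 44 min; less 20 min break → 9 h 24 min
Fri: 10:54–16:03 = 5 h 9 min; less 30 min break → 4 h 39 min
Total: 7 h 8 min + 11 h 8 min + 9 h 24 min + 4 h 39 min = 32 h 19 min.

32.32 hours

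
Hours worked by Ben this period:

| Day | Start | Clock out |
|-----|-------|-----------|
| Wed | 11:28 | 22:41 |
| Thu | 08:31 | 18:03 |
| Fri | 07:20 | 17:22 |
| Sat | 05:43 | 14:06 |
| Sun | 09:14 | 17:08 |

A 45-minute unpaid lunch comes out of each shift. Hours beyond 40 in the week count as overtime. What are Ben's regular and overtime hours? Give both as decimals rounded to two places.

Wed: 11:28–22:41 = 11 h 13 min; less 45 min break → 10 h 28 min
Thu: 08:31–18:03 = 9 h 32 min; less 45 min break → 8 h 47 min
Fri: 07:20–17:22 = 10 h 2 min; less 45 min break → 9 h 17 min
Sat: 05:43–14:06 = 8 h 23 min; less 45 min break → 7 h 38 min
Sun: 09:14–17:08 = 7 h 54 min; less 45 min break → 7 h 9 min
Total worked: 43 h 19 min = 43.32 h.
Threshold 40 h → overtime 3 h 19 min, regular 40 h 0 min.

Regular 40.00 hours, overtime 3.32 hours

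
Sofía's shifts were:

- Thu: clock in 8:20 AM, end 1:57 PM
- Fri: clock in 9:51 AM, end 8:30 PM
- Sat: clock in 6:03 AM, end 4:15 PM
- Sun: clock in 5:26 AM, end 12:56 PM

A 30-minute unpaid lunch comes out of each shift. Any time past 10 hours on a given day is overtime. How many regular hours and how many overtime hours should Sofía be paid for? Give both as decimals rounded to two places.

Regular 31.82 hours, overtime 0.15 hours

Thu: 8:20 AM–1:57 PM = 5 h 37 min; less 30 min break → 5 h 7 min
Fri: 9:51 AM–8:30 PM = 10 h 39 min; less 30 min break → 10 h 9 min
Sat: 6:03 AM–4:15 PM = 10 h 12 min; less 30 min break → 9 h 42 min
Sun: 5:26 AM–12:56 PM = 7 h 30 min; less 30 min break → 7 h 0 min
Thu reg 5 h 7 min / OT 0 h 0 min; Fri reg 10 h 0 min / OT 0 h 9 min; Sat reg 9 h 42 min / OT 0 h 0 min; Sun reg 7 h 0 min / OT 0 h 0 min.
Totals: regular 31 h 49 min, overtime 0 h 9 min.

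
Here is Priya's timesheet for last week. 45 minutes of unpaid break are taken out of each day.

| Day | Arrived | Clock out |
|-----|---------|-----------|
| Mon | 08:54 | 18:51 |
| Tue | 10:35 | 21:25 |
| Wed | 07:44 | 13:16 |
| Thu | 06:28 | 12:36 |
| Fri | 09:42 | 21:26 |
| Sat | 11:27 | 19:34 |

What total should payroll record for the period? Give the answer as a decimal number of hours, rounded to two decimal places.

47.80 hours

Mon: 08:54–18:51 = 9 h 57 min; less 45 min break → 9 h 12 min
Tue: 10:35–21:25 = 10 h 50 min; less 45 min break → 10 h 5 min
Wed: 07:44–13:16 = 5 h 32 min; less 45 min break → 4 h 47 min
Thu: 06:28–12:36 = 6 h 8 min; less 45 min break → 5 h 23 min
Fri: 09:42–21:26 = 11 h 44 min; less 45 min break → 10 h 59 min
Sat: 11:27–19:34 = 8 h 7 min; less 45 min break → 7 h 22 min
Total: 9 h 12 min + 10 h 5 min + 4 h 47 min + 5 h 23 min + 10 h 59 min + 7 h 22 min = 47 h 48 min.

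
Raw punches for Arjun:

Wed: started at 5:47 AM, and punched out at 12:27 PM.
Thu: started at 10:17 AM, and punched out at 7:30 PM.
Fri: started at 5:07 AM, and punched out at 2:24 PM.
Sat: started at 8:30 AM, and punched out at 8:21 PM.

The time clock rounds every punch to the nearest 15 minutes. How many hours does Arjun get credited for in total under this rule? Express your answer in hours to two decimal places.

37.25 hours

Wed: in 5:47 AM→5:45 AM, out 12:27 PM→12:30 PM; 6 h 45 min
Thu: in 10:17 AM→10:15 AM, out 7:30 PM→7:30 PM; 9 h 15 min
Fri: in 5:07 AM→5:00 AM, out 2:24 PM→2:30 PM; 9 h 30 min
Sat: in 8:30 AM→8:30 AM, out 8:21 PM→8:15 PM; 11 h 45 min
Total credited: 37 h 15 min.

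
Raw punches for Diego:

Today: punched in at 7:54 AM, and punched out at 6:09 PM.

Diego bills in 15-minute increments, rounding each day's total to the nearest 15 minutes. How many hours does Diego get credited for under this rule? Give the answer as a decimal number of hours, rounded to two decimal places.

Today: 7:54 AM–6:09 PM = 10 h 15 min → rounds to 10 h 15 min

10.25 hours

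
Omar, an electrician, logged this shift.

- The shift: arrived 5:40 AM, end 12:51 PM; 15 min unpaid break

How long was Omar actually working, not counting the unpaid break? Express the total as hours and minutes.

6 h 56 min

The shift: 5:40 AM–12:51 PM = 7 h 11 min; less 15 min break → 6 h 56 min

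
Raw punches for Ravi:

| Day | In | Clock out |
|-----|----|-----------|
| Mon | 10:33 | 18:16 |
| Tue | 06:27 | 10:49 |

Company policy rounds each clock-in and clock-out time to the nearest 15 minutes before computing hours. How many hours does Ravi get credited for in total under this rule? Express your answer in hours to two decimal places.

12.00 hours

Mon: in 10:33→10:30, out 18:16→18:15; 7 h 45 min
Tue: in 06:27→06:30, out 10:49→10:45; 4 h 15 min
Total credited: 12 h 0 min.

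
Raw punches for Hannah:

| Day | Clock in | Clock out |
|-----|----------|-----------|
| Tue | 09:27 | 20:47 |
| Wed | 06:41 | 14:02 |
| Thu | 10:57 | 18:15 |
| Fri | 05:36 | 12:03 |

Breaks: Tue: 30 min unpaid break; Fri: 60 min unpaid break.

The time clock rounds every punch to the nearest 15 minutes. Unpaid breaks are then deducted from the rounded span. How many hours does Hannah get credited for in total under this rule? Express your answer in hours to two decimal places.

Tue: in 09:27→09:30, out 20:47→20:45; 11 h 15 min − 30 min = 10 h 45 min
Wed: in 06:41→06:45, out 14:02→14:00; 7 h 15 min
Thu: in 10:57→11:00, out 18:15→18:15; 7 h 15 min
Fri: in 05:36→05:30, out 12:03→12:00; 6 h 30 min − 60 min = 5 h 30 min
Total credited: 30 h 45 min.

30.75 hours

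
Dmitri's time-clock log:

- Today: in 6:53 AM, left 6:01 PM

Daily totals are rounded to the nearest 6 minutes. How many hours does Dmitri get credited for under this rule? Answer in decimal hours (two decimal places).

11.10 hours

Today: 6:53 AM–6:01 PM = 11 h 8 min → rounds to 11 h 6 min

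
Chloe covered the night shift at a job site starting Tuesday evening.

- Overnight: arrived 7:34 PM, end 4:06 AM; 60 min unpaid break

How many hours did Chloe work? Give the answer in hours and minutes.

Overnight: 7:34 PM → midnight = 4 h 26 min; midnight → 4:06 AM = 4 h 6 min; span 8 h 32 min; less 60 min break → 7 h 32 min

7 h 32 min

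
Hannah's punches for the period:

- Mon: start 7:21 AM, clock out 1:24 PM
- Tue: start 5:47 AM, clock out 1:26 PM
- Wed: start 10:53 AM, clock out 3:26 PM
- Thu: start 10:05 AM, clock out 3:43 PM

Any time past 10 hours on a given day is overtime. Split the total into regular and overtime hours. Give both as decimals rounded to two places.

Mon: 7:21 AM–1:24 PM = 6 h 3 min
Tue: 5:47 AM–1:26 PM = 7 h 39 min
Wed: 10:53 AM–3:26 PM = 4 h 33 min
Thu: 10:05 AM–3:43 PM = 5 h 38 min
Mon reg 6 h 3 min / OT 0 h 0 min; Tue reg 7 h 39 min / OT 0 h 0 min; Wed reg 4 h 33 min / OT 0 h 0 min; Thu reg 5 h 38 min / OT 0 h 0 min.
Totals: regular 23 h 53 min, overtime 0 h 0 min.

Regular 23.88 hours, overtime 0.00 hours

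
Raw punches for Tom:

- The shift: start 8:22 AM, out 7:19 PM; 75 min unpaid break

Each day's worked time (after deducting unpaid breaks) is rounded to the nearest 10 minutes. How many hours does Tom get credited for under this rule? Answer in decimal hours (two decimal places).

The shift: 8:22 AM–7:19 PM = 10 h 57 min − 75 min = 9 h 42 min → rounds to 9 h 40 min

9.67 hours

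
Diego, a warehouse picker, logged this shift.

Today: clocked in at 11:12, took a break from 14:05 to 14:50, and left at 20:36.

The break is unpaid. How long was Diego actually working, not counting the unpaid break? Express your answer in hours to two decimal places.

8.65 hours

Today: 11:12–20:36 = 9 h 24 min; less 45 min break → 8 h 39 min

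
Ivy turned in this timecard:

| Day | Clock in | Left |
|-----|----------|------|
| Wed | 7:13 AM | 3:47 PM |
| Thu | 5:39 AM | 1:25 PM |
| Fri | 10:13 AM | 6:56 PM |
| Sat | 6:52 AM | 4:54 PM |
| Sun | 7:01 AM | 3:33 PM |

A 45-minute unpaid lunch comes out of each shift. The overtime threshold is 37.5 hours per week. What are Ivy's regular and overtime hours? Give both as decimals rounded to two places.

Wed: 7:13 AM–3:47 PM = 8 h 34 min; less 45 min break → 7 h 49 min
Thu: 5:39 AM–1:25 PM = 7 h 46 min; less 45 min break → 7 h 1 min
Fri: 10:13 AM–6:56 PM = 8 h 43 min; less 45 min break → 7 h 58 min
Sat: 6:52 AM–4:54 PM = 10 h 2 min; less 45 min break → 9 h 17 min
Sun: 7:01 AM–3:33 PM = 8 h 32 min; less 45 min break → 7 h 47 min
Total worked: 39 h 52 min = 39.87 h.
Threshold 37.5 h → overtime 2 h 22 min, regular 37 h 30 min.

Regular 37.50 hours, overtime 2.37 hours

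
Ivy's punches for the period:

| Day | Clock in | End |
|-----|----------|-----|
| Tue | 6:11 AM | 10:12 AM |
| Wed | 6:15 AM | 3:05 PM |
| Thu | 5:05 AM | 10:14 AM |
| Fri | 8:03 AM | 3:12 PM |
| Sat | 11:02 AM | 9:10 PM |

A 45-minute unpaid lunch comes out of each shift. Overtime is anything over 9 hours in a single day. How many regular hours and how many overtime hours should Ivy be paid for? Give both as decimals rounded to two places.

Tue: 6:11 AM–10:12 AM = 4 h 1 min; less 45 min break → 3 h 16 min
Wed: 6:15 AM–3:05 PM = 8 h 50 min; less 45 min break → 8 h 5 min
Thu: 5:05 AM–10:14 AM = 5 h 9 min; less 45 min break → 4 h 24 min
Fri: 8:03 AM–3:12 PM = 7 h 9 min; less 45 min break → 6 h 24 min
Sat: 11:02 AM–9:10 PM = 10 h 8 min; less 45 min break → 9 h 23 min
Tue reg 3 h 16 min / OT 0 h 0 min; Wed reg 8 h 5 min / OT 0 h 0 min; Thu reg 4 h 24 min / OT 0 h 0 min; Fri reg 6 h 24 min / OT 0 h 0 min; Sat reg 9 h 0 min / OT 0 h 23 min.
Totals: regular 31 h 9 min, overtime 0 h 23 min.

Regular 31.15 hours, overtime 0.38 hours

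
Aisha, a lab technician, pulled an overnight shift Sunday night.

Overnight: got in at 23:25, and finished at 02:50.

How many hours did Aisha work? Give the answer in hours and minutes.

3 h 25 min

Overnight: 23:25 → midnight = 0 h 35 min; midnight → 02:50 = 2 h 50 min; span 3 h 25 min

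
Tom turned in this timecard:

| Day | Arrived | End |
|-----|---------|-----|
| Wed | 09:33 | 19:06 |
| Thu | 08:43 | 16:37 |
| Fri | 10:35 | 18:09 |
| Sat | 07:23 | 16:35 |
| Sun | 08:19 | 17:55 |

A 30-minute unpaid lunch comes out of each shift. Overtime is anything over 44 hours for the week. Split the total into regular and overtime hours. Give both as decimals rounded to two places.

Wed: 09:33–19:06 = 9 h 33 min; less 30 min break → 9 h 3 min
Thu: 08:43–16:37 = 7 h 54 min; less 30 min break → 7 h 24 min
Fri: 10:35–18:09 = 7 h 34 min; less 30 min break → 7 h 4 min
Sat: 07:23–16:35 = 9 h 12 min; less 30 min break → 8 h 42 min
Sun: 08:19–17:55 = 9 h 36 min; less 30 min break → 9 h 6 min
Total worked: 41 h 19 min = 41.32 h.
Threshold 44 h → overtime 0 h 0 min, regular 41 h 19 min.

Regular 41.32 hours, overtime 0.00 hours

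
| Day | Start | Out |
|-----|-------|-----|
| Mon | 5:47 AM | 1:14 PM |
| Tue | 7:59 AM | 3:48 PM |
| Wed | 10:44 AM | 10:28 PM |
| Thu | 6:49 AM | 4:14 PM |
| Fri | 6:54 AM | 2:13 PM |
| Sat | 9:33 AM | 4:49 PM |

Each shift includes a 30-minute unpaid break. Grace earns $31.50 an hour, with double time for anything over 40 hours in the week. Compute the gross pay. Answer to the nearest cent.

Mon: 5:47 AM–1:14 PM = 7 h 27 min; less 30 min break → 6 h 57 min
Tue: 7:59 AM–3:48 PM = 7 h 49 min; less 30 min break → 7 h 19 min
Wed: 10:44 AM–10:28 PM = 11 h 44 min; less 30 min break → 11 h 14 min
Thu: 6:49 AM–4:14 PM = 9 h 25 min; less 30 min break → 8 h 55 min
Fri: 6:54 AM–2:13 PM = 7 h 19 min; less 30 min break → 6 h 49 min
Sat: 9:33 AM–4:49 PM = 7 h 16 min; less 30 min break → 6 h 46 min
Total worked: 48 h 0 min = 2880 min.
Regular 40 h 0 min = 2400 min at $31.50/h; overtime 8 h 0 min = 480 min at $63.00/h.
Pay = (2400 × $31.50 + 480 × $63.00) ÷ 60 = $1764.00.

$1764.00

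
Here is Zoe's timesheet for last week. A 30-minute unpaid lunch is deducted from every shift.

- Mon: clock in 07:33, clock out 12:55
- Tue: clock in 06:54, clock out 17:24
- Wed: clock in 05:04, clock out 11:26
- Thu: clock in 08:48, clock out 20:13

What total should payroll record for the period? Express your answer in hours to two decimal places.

31.65 hours

Mon: 07:33–12:55 = 5 h 22 min; less 30 min break → 4 h 52 min
Tue: 06:54–17:24 = 10 h 30 min; less 30 min break → 10 h 0 min
Wed: 05:04–11:26 = 6 h 22 min; less 30 min break → 5 h 52 min
Thu: 08:48–20:13 = 11 h 25 min; less 30 min break → 10 h 55 min
Total: 4 h 52 min + 10 h 0 min + 5 h 52 min + 10 h 55 min = 31 h 39 min.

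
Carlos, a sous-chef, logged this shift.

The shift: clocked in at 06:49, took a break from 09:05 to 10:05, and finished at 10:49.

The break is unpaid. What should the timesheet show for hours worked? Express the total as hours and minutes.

The shift: 06:49–10:49 = 4 h 0 min; less 60 min break → 3 h 0 min

3 h 0 min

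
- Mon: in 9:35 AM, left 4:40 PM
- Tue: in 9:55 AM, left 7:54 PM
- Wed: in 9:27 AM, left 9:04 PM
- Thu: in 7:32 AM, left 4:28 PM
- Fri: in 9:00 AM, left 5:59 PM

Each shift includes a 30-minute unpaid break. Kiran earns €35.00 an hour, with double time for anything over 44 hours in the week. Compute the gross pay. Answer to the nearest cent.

Mon: 9:35 AM–4:40 PM = 7 h 5 min; less 30 min break → 6 h 35 min
Tue: 9:55 AM–7:54 PM = 9 h 59 min; less 30 min break → 9 h 29 min
Wed: 9:27 AM–9:04 PM = 11 h 37 min; less 30 min break → 11 h 7 min
Thu: 7:32 AM–4:28 PM = 8 h 56 min; less 30 min break → 8 h 26 min
Fri: 9:00 AM–5:59 PM = 8 h 59 min; less 30 min break → 8 h 29 min
Total worked: 44 h 6 min = 2646 min.
Regular 44 h 0 min = 2640 min at €35.00/h; overtime 0 h 6 min = 6 min at €70.00/h.
Pay = (2640 × €35.00 + 6 × €70.00) ÷ 60 = €1547.00.

€1547.00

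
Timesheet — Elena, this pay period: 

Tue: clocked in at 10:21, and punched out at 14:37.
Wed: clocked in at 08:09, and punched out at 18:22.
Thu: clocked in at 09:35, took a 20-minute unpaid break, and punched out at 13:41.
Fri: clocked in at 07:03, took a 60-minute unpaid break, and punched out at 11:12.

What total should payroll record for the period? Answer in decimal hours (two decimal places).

Tue: 10:21–14:37 = 4 h 16 min
Wed: 08:09–18:22 = 10 h 13 min
Thu: 09:35–13:41 = 4 h 6 min; less 20 min break → 3 h 46 min
Fri: 07:03–11:12 = 4 h 9 min; less 60 min break → 3 h 9 min
Total: 4 h 16 min + 10 h 13 min + 3 h 46 min + 3 h 9 min = 21 h 24 min.

21.40 hours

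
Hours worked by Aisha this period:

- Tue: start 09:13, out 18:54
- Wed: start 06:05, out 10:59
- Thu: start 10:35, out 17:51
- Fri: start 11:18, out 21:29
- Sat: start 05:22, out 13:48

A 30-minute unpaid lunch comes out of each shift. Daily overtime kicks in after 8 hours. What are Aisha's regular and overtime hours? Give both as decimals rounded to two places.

Regular 35.10 hours, overtime 2.87 hours

Tue: 09:13–18:54 = 9 h 41 min; less 30 min break → 9 h 11 min
Wed: 06:05–10:59 = 4 h 54 min; less 30 min break → 4 h 24 min
Thu: 10:35–17:51 = 7 h 16 min; less 30 min break → 6 h 46 min
Fri: 11:18–21:29 = 10 h 11 min; less 30 min break → 9 h 41 min
Sat: 05:22–13:48 = 8 h 26 min; less 30 min break → 7 h 56 min
Tue reg 8 h 0 min / OT 1 h 11 min; Wed reg 4 h 24 min / OT 0 h 0 min; Thu reg 6 h 46 min / OT 0 h 0 min; Fri reg 8 h 0 min / OT 1 h 41 min; Sat reg 7 h 56 min / OT 0 h 0 min.
Totals: regular 35 h 6 min, overtime 2 h 52 min.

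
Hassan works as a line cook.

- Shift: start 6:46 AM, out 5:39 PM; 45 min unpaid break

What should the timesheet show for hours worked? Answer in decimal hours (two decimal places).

Shift: 6:46 AM–5:39 PM = 10 h 53 min; less 45 min break → 10 h 8 min

10.13 hours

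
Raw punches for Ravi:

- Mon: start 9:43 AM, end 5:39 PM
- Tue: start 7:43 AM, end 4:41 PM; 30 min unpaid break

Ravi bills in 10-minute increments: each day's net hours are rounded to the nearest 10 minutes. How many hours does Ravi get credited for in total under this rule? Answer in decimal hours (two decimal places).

Mon: 9:43 AM–5:39 PM = 7 h 56 min → rounds to 8 h 0 min
Tue: 7:43 AM–4:41 PM = 8 h 58 min − 30 min = 8 h 28 min → rounds to 8 h 30 min
Total credited: 16 h 30 min.

16.50 hours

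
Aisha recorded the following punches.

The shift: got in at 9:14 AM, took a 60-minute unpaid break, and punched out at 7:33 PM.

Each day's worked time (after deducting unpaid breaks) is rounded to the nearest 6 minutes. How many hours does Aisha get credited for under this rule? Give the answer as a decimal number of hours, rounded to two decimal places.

The shift: 9:14 AM–7:33 PM = 10 h 19 min − 60 min = 9 h 19 min → rounds to 9 h 18 min

9.30 hours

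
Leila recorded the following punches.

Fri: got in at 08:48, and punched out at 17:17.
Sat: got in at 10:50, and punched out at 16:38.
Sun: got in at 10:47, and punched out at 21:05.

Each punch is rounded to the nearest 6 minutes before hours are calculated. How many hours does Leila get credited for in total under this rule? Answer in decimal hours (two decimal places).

Fri: in 08:48→08:48, out 17:17→17:18; 8 h 30 min
Sat: in 10:50→10:48, out 16:38→16:36; 5 h 48 min
Sun: in 10:47→10:48, out 21:05→21:06; 10 h 18 min
Total credited: 24 h 36 min.

24.60 hours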